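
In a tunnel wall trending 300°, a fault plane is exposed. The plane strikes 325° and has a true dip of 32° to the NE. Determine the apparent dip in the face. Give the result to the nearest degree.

15°

Angle between strike (325°) and section (300°): β = 25°.
tan α = tan 32° × sin 25° = 0.6249 × 0.4226 = 0.2641
apparent dip = arctan 0.2641 = 14.79°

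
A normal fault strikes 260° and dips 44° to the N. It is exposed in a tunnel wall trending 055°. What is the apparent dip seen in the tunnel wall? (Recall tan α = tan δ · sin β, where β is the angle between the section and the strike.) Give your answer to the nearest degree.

The strike is 260° and the section trends 055°; the acute angle between them is β = 25°.
tan(apparent dip) = tan 44° · sin 25° = 0.4081
α = arctan(0.4081) = 22.20°

22°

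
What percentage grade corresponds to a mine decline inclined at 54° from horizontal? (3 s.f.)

138%

grade % = 100 × tan 54° = 100 × 1.3764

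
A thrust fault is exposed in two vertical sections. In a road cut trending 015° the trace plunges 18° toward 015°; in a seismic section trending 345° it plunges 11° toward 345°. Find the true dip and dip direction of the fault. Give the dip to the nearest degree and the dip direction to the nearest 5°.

The two traces are lines in the plane: v₁ = (sin 15°·cos 18°, cos 15°·cos 18°, −sin 18°), v₂ = (sin 345°·cos 11°, cos 345°·cos 11°, −sin 11°).
The plane normal is n = v₁ × v₂ ∝ (0.118, 0.125, 0.467).
True dip = arccos(n_z / |n|) = arccos(0.9383) = 20.2°.
Dip direction = atan2(0.118, 0.125) = 43° (azimuth of n's horizontal projection).

true dip 20°, dip direction 045°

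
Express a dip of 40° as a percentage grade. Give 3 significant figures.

83.9%

grade % = 100 × tan 40° = 100 × 0.8391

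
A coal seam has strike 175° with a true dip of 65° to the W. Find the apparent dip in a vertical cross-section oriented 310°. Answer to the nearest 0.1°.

56.6°

The strike is 175° and the section trends 310°; the acute angle between them is β = 45°.
tan α = tan 65° × sin 45° = 2.1445 × 0.7071 = 1.5164
α = arctan(1.5164) = 56.60°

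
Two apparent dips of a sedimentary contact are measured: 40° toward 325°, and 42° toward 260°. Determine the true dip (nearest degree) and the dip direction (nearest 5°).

true dip 46°, dip direction 290°

Each apparent-dip line lies in the plane. As unit vectors (x east, y north, z up), v₁ plunges 40°→325° and v₂ plunges 42°→260°.
The plane normal is n = v₁ × v₂ ∝ (-0.503, 0.176, 0.516).
Dip δ = arctan(|n_h|/n_z) = arctan(0.533/0.516) = 45.9°.
Dip direction = azimuth of (n_x, n_y) = atan2(-0.503, 0.176) = 289°.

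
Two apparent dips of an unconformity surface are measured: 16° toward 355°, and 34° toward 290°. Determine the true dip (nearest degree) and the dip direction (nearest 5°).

true dip 34°, dip direction 290°

Represent each trace as a vector plunging at its apparent dip toward its trend (east-north-up frame): v₁ = (-0.084, 0.958, -0.276), v₂ = (-0.779, 0.284, -0.559).
n = v₁ × v₂ = (-0.457, 0.168, 0.722) (taken with n_z > 0).
Dip δ = arctan(|n_h|/n_z) = arctan(0.487/0.722) = 34.0°.
Dip direction = azimuth of (n_x, n_y) = atan2(-0.457, 0.168) = 290°.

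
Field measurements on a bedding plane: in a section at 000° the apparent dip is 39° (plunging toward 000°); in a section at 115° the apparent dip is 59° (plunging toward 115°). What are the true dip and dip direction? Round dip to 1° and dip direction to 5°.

true dip 67°, dip direction 070°

Each apparent-dip line lies in the plane. As unit vectors (x east, y north, z up), v₁ plunges 39°→000° and v₂ plunges 59°→115°.
n = v₁ × v₂ = (0.803, 0.294, 0.363) (taken with n_z > 0).
True dip = arccos(n_z / |n|) = arccos(0.3905) = 67.0°.
Dip direction = atan2(0.803, 0.294) = 70° (azimuth of n's horizontal projection).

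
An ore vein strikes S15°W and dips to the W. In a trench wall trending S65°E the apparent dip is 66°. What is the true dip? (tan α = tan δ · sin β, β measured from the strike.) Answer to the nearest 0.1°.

66.3°

The section is 80° from the strike.
tan(true dip) = tan 66° / sin 80° = 2.2807
true dip = arctan 2.2807 = 66.32°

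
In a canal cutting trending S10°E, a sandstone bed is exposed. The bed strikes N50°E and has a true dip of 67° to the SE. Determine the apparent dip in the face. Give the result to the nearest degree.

The section lies 60° from the strike.
tan α = tan 67° × sin 60° = 2.3559 × 0.8660 = 2.0402
apparent dip = arctan 2.0402 = 63.89°

64°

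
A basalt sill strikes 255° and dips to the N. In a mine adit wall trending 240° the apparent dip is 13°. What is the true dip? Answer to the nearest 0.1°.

41.7°

The section is 15° from the strike.
tan δ = tan α / sin β = tan 13° / sin 15° = 0.2309 / 0.2588 = 0.8920
true dip = arctan 0.8920 = 41.73°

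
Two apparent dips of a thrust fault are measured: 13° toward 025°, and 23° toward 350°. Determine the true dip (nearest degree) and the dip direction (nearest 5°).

Represent each trace as a vector plunging at its apparent dip toward its trend (east-north-up frame): v₁ = (0.412, 0.883, -0.225), v₂ = (-0.160, 0.907, -0.391).
n = v₁ × v₂ = (-0.141, 0.197, 0.514) (taken with n_z > 0).
tan δ = √(n_x²+n_y²)/n_z = 0.242/0.514, so δ = 25.2°.
Dip direction = azimuth of (n_x, n_y) = atan2(-0.141, 0.197) = 324°.

true dip 25°, dip direction 325°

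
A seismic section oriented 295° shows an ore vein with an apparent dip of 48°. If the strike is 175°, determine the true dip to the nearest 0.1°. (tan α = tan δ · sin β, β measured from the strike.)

52.1°

The section is 60° from the strike.
tan δ = tan α / sin β = tan 48° / sin 60° = 1.1106 / 0.8660 = 1.2824
δ = arctan(1.2824) = 52.05°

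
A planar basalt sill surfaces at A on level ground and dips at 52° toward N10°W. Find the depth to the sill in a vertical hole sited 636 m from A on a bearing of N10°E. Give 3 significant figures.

The hole lies 20° from the dip direction, so the down-dip offset is 636 × cos 20° = 597.64 m.
Depth = down-dip offset × tan(dip) = 597.64 × tan 52° = 597.64 × 1.2799
Depth = 764.95 m

765 m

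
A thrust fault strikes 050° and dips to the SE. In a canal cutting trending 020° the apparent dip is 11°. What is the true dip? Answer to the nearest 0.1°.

The section is 30° from the strike.
tan δ = tan α / sin β = tan 11° / sin 30° = 0.1944 / 0.5000 = 0.3888
true dip = arctan 0.3888 = 21.24°

21.2°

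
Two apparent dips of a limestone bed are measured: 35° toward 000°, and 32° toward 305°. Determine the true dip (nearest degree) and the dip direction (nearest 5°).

true dip 37°, dip direction 340°

The two traces are lines in the plane: v₁ = (sin 0°·cos 35°, cos 0°·cos 35°, −sin 35°), v₂ = (sin 305°·cos 32°, cos 305°·cos 32°, −sin 32°).
The plane normal is n = v₁ × v₂ ∝ (-0.155, 0.398, 0.569).
Dip δ = arctan(|n_h|/n_z) = arctan(0.428/0.569) = 36.9°.
The horizontal component of n points toward azimuth atan2(n_x, n_y) = 339°, the dip direction.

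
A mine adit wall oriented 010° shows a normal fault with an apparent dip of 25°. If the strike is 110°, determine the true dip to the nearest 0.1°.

25.3°

The section is 80° from the strike.
tan δ = tan α / sin β = tan 25° / sin 80° = 0.4663 / 0.9848 = 0.4735
true dip = arctan 0.4735 = 25.34°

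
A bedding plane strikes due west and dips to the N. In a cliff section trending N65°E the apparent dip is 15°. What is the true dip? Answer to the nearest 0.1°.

β = acute angle between strike due west and section N65°E = 25°.
tan(true dip) = tan 15° / sin 25° = 0.6340
δ = arctan(0.6340) = 32.38°

32.4°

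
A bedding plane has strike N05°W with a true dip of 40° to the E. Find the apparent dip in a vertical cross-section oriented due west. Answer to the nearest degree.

40°

The section lies 85° from the strike.
tan(apparent dip) = tan 40° · sin 85° = 0.8359
apparent dip = arctan 0.8359 = 39.89°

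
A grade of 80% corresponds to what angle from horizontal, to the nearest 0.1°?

tan θ = 80/100 = 0.8000
θ = arctan(0.8000) = 38.66°

38.7°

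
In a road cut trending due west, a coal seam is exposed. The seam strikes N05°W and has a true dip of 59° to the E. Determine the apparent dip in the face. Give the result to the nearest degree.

59°

The strike is N05°W and the section trends due west; the acute angle between them is β = 85°.
tan α = tan 59° × sin 85° = 1.6643 × 0.9962 = 1.6579
α = arctan(1.6579) = 58.90°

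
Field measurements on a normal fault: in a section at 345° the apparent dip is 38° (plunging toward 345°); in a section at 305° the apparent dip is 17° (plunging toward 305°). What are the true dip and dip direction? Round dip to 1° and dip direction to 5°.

The two traces are lines in the plane: v₁ = (sin 345°·cos 38°, cos 345°·cos 38°, −sin 38°), v₂ = (sin 305°·cos 17°, cos 305°·cos 17°, −sin 17°).
The plane normal is n = v₁ × v₂ ∝ (0.115, 0.423, 0.484).
tan δ = √(n_x²+n_y²)/n_z = 0.438/0.484, so δ = 42.1°.
The horizontal component of n points toward azimuth atan2(n_x, n_y) = 15°, the dip direction.

true dip 42°, dip direction 015°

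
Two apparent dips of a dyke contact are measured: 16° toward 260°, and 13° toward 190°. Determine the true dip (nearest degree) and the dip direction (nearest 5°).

Represent each trace as a vector plunging at its apparent dip toward its trend (east-north-up frame): v₁ = (-0.947, -0.167, -0.276), v₂ = (-0.169, -0.960, -0.225).
The plane normal is n = v₁ × v₂ ∝ (-0.227, -0.166, 0.880).
True dip = arccos(n_z / |n|) = arccos(0.9525) = 17.7°.
Dip direction = atan2(-0.227, -0.166) = 234° (azimuth of n's horizontal projection).

true dip 18°, dip direction 235°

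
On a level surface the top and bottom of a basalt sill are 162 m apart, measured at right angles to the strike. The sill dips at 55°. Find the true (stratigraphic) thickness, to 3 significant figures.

133 m

True thickness t = w · sin(dip) = 162 × sin 55°
t = 162 × 0.8192 = 132.703 m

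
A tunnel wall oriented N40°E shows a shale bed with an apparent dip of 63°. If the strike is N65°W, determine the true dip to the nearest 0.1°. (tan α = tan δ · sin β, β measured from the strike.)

The section is 75° from the strike.
tan(true dip) = tan 63° / sin 75° = 2.0318
true dip = arctan 2.0318 = 63.80°

63.8°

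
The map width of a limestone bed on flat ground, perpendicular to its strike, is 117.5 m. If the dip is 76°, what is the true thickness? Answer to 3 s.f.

True thickness t = w · sin(dip) = 117.5 × sin 76°
t = 117.5 × 0.9703 = 114.010 m

114 m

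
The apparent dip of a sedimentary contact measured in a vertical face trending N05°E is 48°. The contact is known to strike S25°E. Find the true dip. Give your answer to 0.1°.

The section is 30° from the strike.
tan(true dip) = tan 48° / sin 30° = 2.2212
true dip = arctan 2.2212 = 65.76°

65.8°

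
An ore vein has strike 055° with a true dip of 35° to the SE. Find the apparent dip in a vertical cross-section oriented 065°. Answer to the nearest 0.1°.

The section lies 10° from the strike.
tan(apparent dip) = tan 35° · sin 10° = 0.1216
apparent dip = arctan 0.1216 = 6.93°

6.9°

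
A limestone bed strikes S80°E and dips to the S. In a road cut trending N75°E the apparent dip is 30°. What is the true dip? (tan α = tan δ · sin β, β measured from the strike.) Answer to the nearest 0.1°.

β = acute angle between strike S80°E and section N75°E = 25°.
tan(true dip) = tan 30° / sin 25° = 1.3661
δ = arctan(1.3661) = 53.80°

53.8°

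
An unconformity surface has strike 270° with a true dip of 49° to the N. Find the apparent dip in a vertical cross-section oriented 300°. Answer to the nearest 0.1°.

The strike is 270° and the section trends 300°; the acute angle between them is β = 30°.
tan(apparent dip) = tan 49° · sin 30° = 0.5752
apparent dip = arctan 0.5752 = 29.91°

29.9°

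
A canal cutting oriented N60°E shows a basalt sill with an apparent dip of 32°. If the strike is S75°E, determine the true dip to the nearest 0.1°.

41.5°

β = acute angle between strike S75°E and section N60°E = 45°.
tan(true dip) = tan 32° / sin 45° = 0.8837
δ = arctan(0.8837) = 41.47°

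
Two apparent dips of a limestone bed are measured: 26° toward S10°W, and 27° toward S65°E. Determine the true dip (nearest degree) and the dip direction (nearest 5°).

Represent each trace as a vector plunging at its apparent dip toward its trend (east-north-up frame): v₁ = (-0.156, -0.885, -0.438), v₂ = (0.808, -0.377, -0.454).
n = v₁ × v₂ = (0.237, -0.425, 0.774) (taken with n_z > 0).
tan δ = √(n_x²+n_y²)/n_z = 0.486/0.774, so δ = 32.2°.
Dip direction = atan2(0.237, -0.425) = 151° (azimuth of n's horizontal projection).

true dip 32°, dip direction 150°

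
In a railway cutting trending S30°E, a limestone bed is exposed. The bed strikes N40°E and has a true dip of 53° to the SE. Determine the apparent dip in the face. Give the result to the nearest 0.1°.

51.3°

The section lies 70° from the strike.
tan α = tan 53° × sin 70° = 1.3270 × 0.9397 = 1.2470
apparent dip = arctan 1.2470 = 51.27°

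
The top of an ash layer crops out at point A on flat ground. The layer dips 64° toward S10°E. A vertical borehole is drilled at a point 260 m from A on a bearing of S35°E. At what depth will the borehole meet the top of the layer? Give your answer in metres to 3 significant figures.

483 m

The hole lies 25° from the dip direction, so the down-dip offset is 260 × cos 25° = 235.64 m.
Depth = down-dip offset × tan(dip) = 235.64 × tan 64° = 235.64 × 2.0503
Depth = 483.13 m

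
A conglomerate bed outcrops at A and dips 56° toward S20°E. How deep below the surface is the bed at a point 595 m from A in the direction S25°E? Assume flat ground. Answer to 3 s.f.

879 m

The hole lies 5° from the dip direction, so the down-dip offset is 595 × cos 5° = 592.74 m.
Depth = down-dip offset × tan(dip) = 592.74 × tan 56° = 592.74 × 1.4826
Depth = 878.77 m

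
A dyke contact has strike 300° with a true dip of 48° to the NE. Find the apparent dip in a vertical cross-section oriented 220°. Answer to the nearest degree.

The section lies 80° from the strike.
tan α = tan 48° × sin 80° = 1.1106 × 0.9848 = 1.0937
α = arctan(1.0937) = 47.56°

48°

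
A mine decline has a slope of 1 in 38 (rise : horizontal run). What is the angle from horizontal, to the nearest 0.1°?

tan θ = 1/38 = 0.0263
θ = arctan(0.0263) = 1.51°

1.5°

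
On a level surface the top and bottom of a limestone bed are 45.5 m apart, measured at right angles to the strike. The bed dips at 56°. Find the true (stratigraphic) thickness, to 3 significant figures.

37.7 m

True thickness t = w · sin(dip) = 45.5 × sin 56°
t = 45.5 × 0.8290 = 37.721 m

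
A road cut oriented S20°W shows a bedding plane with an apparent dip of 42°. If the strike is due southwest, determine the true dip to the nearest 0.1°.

64.9°

The section is 25° from the strike.
tan δ = tan α / sin β = tan 42° / sin 25° = 0.9004 / 0.4226 = 2.1305
true dip = arctan 2.1305 = 64.86°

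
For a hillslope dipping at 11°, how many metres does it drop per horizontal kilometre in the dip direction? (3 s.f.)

drop per km = 1000 × tan 11° = 1000 × 0.1944

194 m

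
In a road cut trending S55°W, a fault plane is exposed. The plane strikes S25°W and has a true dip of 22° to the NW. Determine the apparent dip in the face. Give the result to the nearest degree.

11°

The section lies 30° from the strike.
tan(apparent dip) = tan 22° · sin 30° = 0.2020
α = arctan(0.2020) = 11.42°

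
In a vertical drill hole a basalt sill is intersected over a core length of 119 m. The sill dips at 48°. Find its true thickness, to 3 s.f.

79.6 m

True thickness t = h · cos(dip) = 119 × cos 48°
t = 119 × 0.6691 = 79.627 m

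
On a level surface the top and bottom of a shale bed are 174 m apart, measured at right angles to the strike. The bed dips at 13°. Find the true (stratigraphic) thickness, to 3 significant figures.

39.1 m

True thickness t = w · sin(dip) = 174 × sin 13°
t = 174 × 0.2250 = 39.141 m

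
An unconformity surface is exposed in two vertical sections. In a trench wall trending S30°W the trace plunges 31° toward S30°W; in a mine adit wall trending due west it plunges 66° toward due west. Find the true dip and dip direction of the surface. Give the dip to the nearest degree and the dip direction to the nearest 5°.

true dip 67°, dip direction 285°

Represent each trace as a vector plunging at its apparent dip toward its trend (east-north-up frame): v₁ = (-0.429, -0.742, -0.515), v₂ = (-0.407, -0.000, -0.914).
Cross product v₁ × v₂ gives the pole to the plane: n ∝ (-0.678, 0.182, 0.302).
tan δ = √(n_x²+n_y²)/n_z = 0.702/0.302, so δ = 66.7°.
The horizontal component of n points toward azimuth atan2(n_x, n_y) = 285°, the dip direction.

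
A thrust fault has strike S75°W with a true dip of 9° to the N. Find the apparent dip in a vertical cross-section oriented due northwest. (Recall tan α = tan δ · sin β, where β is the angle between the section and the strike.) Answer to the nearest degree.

Angle between strike (S75°W) and section (due northwest): β = 60°.
tan(apparent dip) = tan 9° · sin 60° = 0.1372
α = arctan(0.1372) = 7.81°

8°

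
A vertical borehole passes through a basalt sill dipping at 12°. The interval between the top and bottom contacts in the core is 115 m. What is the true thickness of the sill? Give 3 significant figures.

True thickness t = h · cos(dip) = 115 × cos 12°
t = 115 × 0.9781 = 112.487 m

112 m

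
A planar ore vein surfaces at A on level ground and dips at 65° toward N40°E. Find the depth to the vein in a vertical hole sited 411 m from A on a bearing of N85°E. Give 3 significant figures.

623 m

The hole lies 45° from the dip direction, so the down-dip offset is 411 × cos 45° = 290.62 m.
Depth = down-dip offset × tan(dip) = 290.62 × tan 65° = 290.62 × 2.1445
Depth = 623.24 m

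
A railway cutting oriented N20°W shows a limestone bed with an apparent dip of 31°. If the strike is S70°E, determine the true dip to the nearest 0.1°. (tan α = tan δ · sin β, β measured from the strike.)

38.1°

The section is 50° from the strike.
tan(true dip) = tan 31° / sin 50° = 0.7844
δ = arctan(0.7844) = 38.11°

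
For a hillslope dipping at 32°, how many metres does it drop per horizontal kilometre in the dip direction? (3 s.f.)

drop per km = 1000 × tan 32° = 1000 × 0.6249

625 m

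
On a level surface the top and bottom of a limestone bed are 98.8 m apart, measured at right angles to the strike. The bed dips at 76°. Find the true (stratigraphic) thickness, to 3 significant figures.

95.9 m

True thickness t = w · sin(dip) = 98.8 × sin 76°
t = 98.8 × 0.9703 = 95.865 m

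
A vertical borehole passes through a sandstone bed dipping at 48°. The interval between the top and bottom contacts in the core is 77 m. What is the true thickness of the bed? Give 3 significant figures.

51.5 m

True thickness t = h · cos(dip) = 77 × cos 48°
t = 77 × 0.6691 = 51.523 m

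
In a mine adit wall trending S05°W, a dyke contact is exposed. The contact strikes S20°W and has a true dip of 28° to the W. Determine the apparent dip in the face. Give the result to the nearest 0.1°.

The strike is S20°W and the section trends S05°W; the acute angle between them is β = 15°.
tan α = tan 28° × sin 15° = 0.5317 × 0.2588 = 0.1376
apparent dip = arctan 0.1376 = 7.84°

7.8°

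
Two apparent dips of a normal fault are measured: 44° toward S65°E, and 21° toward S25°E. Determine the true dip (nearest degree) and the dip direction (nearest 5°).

Represent each trace as a vector plunging at its apparent dip toward its trend (east-north-up frame): v₁ = (0.652, -0.304, -0.695), v₂ = (0.395, -0.846, -0.358).
n = v₁ × v₂ = (0.479, 0.040, 0.432) (taken with n_z > 0).
Dip δ = arctan(|n_h|/n_z) = arctan(0.481/0.432) = 48.1°.
The horizontal component of n points toward azimuth atan2(n_x, n_y) = 85°, the dip direction.

true dip 48°, dip direction 085°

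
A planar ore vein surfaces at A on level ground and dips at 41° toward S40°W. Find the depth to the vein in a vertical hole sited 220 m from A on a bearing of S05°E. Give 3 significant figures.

135 m

The hole lies 45° from the dip direction, so the down-dip offset is 220 × cos 45° = 155.56 m.
Depth = down-dip offset × tan(dip) = 155.56 × tan 41° = 155.56 × 0.8693
Depth = 135.23 m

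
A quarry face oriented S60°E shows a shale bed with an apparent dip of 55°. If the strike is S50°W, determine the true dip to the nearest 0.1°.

β = acute angle between strike S50°W and section S60°E = 70°.
tan(true dip) = tan 55° / sin 70° = 1.5198
true dip = arctan 1.5198 = 56.66°

56.7°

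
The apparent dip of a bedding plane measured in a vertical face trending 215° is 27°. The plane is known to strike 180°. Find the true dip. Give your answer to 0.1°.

41.6°

β = acute angle between strike 180° and section 215° = 35°.
tan(true dip) = tan 27° / sin 35° = 0.8883
true dip = arctan 0.8883 = 41.62°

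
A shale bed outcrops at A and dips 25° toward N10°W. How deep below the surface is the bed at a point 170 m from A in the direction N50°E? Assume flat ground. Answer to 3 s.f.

The hole lies 60° from the dip direction, so the down-dip offset is 170 × cos 60° = 85.00 m.
Depth = down-dip offset × tan(dip) = 85.00 × tan 25° = 85.00 × 0.4663
Depth = 39.64 m

39.6 m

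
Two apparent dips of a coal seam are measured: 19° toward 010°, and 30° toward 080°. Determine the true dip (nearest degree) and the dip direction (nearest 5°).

true dip 31°, dip direction 065°

Each apparent-dip line lies in the plane. As unit vectors (x east, y north, z up), v₁ plunges 19°→010° and v₂ plunges 30°→080°.
Cross product v₁ × v₂ gives the pole to the plane: n ∝ (0.417, 0.196, 0.769).
tan δ = √(n_x²+n_y²)/n_z = 0.460/0.769, so δ = 30.9°.
Dip direction = azimuth of (n_x, n_y) = atan2(0.417, 0.196) = 65°.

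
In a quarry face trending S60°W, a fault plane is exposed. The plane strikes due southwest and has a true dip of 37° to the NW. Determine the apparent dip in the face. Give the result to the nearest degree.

11°

The section lies 15° from the strike.
tan(apparent dip) = tan 37° · sin 15° = 0.1950
α = arctan(0.1950) = 11.04°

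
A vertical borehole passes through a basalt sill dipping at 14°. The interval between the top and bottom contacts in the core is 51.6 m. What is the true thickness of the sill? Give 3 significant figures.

True thickness t = h · cos(dip) = 51.6 × cos 14°
t = 51.6 × 0.9703 = 50.067 m

50.1 m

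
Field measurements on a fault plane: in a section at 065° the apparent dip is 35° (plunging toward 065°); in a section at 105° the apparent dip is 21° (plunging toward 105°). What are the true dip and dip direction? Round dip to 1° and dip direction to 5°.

true dip 36°, dip direction 045°

Represent each trace as a vector plunging at its apparent dip toward its trend (east-north-up frame): v₁ = (0.742, 0.346, -0.574), v₂ = (0.902, -0.242, -0.358).
The plane normal is n = v₁ × v₂ ∝ (0.263, 0.251, 0.492).
tan δ = √(n_x²+n_y²)/n_z = 0.363/0.492, so δ = 36.5°.
The horizontal component of n points toward azimuth atan2(n_x, n_y) = 46°, the dip direction.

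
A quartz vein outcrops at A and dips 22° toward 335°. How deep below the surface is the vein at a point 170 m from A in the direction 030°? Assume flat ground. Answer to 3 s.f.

39.4 m

The hole lies 55° from the dip direction, so the down-dip offset is 170 × cos 55° = 97.51 m.
Depth = down-dip offset × tan(dip) = 97.51 × tan 22° = 97.51 × 0.4040
Depth = 39.40 m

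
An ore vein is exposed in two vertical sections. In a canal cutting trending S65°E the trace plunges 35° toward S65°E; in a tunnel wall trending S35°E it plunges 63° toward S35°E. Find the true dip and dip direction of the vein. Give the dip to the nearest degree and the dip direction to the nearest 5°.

true dip 70°, dip direction 190°

The two traces are lines in the plane: v₁ = (sin 115°·cos 35°, cos 115°·cos 35°, −sin 35°), v₂ = (sin 145°·cos 63°, cos 145°·cos 63°, −sin 63°).
Cross product v₁ × v₂ gives the pole to the plane: n ∝ (-0.095, -0.512, 0.186).
tan δ = √(n_x²+n_y²)/n_z = 0.521/0.186, so δ = 70.4°.
Dip direction = atan2(-0.095, -0.512) = 191° (azimuth of n's horizontal projection).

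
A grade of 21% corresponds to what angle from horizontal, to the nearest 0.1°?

11.9°

tan θ = 21/100 = 0.2100
θ = arctan(0.2100) = 11.86°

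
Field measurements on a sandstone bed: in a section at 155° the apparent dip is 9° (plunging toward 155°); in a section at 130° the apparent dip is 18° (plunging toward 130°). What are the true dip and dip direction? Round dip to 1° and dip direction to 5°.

Each apparent-dip line lies in the plane. As unit vectors (x east, y north, z up), v₁ plunges 9°→155° and v₂ plunges 18°→130°.
Cross product v₁ × v₂ gives the pole to the plane: n ∝ (0.181, 0.015, 0.397).
Dip δ = arctan(|n_h|/n_z) = arctan(0.182/0.397) = 24.6°.
Dip direction = azimuth of (n_x, n_y) = atan2(0.181, 0.015) = 85°.

true dip 25°, dip direction 085°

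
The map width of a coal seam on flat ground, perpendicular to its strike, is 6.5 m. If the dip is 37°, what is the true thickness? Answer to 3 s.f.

3.91 m

True thickness t = w · sin(dip) = 6.5 × sin 37°
t = 6.5 × 0.6018 = 3.912 m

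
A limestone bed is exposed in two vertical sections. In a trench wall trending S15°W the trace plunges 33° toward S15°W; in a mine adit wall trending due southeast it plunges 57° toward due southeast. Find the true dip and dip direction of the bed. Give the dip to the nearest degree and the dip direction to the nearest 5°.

Represent each trace as a vector plunging at its apparent dip toward its trend (east-north-up frame): v₁ = (-0.217, -0.810, -0.545), v₂ = (0.385, -0.385, -0.839).
Cross product v₁ × v₂ gives the pole to the plane: n ∝ (0.470, -0.392, 0.396).
Dip δ = arctan(|n_h|/n_z) = arctan(0.612/0.396) = 57.1°.
Dip direction = azimuth of (n_x, n_y) = atan2(0.470, -0.392) = 130°.

true dip 57°, dip direction 130°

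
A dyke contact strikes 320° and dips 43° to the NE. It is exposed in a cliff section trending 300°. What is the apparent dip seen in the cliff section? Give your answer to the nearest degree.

18°

The section lies 20° from the strike.
tan α = tan 43° × sin 20° = 0.9325 × 0.3420 = 0.3189
apparent dip = arctan 0.3189 = 17.69°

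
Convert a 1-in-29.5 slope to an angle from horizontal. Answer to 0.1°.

tan θ = 1/29.5 = 0.0339
θ = arctan(0.0339) = 1.94°

1.9°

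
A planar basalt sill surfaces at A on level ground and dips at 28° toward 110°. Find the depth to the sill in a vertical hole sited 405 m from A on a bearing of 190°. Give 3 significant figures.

The hole lies 80° from the dip direction, so the down-dip offset is 405 × cos 80° = 70.33 m.
Depth = down-dip offset × tan(dip) = 70.33 × tan 28° = 70.33 × 0.5317
Depth = 37.39 m

37.4 m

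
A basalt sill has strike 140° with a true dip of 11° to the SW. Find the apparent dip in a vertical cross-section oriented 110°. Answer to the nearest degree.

6°

Angle between strike (140°) and section (110°): β = 30°.
tan α = tan 11° × sin 30° = 0.1944 × 0.5000 = 0.0972
apparent dip = arctan 0.0972 = 5.55°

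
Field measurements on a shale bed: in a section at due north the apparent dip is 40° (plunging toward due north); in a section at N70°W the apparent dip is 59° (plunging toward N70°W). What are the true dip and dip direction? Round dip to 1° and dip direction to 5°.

Represent each trace as a vector plunging at its apparent dip toward its trend (east-north-up frame): v₁ = (0.000, 0.766, -0.643), v₂ = (-0.484, 0.176, -0.857).
The plane normal is n = v₁ × v₂ ∝ (-0.543, 0.311, 0.371).
Dip δ = arctan(|n_h|/n_z) = arctan(0.626/0.371) = 59.4°.
Dip direction = azimuth of (n_x, n_y) = atan2(-0.543, 0.311) = 300°.

true dip 59°, dip direction 300°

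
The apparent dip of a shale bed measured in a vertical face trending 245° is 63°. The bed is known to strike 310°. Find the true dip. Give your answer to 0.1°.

β = acute angle between strike 310° and section 245° = 65°.
tan δ = tan α / sin β = tan 63° / sin 65° = 1.9626 / 0.9063 = 2.1655
δ = arctan(2.1655) = 65.21°

65.2°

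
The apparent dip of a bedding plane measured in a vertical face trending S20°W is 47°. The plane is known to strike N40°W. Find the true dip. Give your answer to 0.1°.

The section is 60° from the strike.
tan(true dip) = tan 47° / sin 60° = 1.2383
δ = arctan(1.2383) = 51.08°

51.1°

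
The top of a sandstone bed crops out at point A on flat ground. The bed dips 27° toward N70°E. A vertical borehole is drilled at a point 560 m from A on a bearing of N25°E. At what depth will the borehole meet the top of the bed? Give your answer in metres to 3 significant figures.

202 m

The hole lies 45° from the dip direction, so the down-dip offset is 560 × cos 45° = 395.98 m.
Depth = down-dip offset × tan(dip) = 395.98 × tan 27° = 395.98 × 0.5095
Depth = 201.76 m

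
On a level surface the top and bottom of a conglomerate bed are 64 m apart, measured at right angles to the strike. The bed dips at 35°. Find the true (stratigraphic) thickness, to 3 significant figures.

36.7 m

True thickness t = w · sin(dip) = 64 × sin 35°
t = 64 × 0.5736 = 36.709 m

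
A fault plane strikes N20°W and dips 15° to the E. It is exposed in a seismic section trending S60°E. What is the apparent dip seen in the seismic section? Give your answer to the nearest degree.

The section lies 40° from the strike.
tan α = tan 15° × sin 40° = 0.2679 × 0.6428 = 0.1722
apparent dip = arctan 0.1722 = 9.77°

10°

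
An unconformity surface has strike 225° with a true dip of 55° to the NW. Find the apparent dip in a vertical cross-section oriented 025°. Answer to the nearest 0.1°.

26.0°

The strike is 225° and the section trends 025°; the acute angle between them is β = 20°.
tan α = tan 55° × sin 20° = 1.4281 × 0.3420 = 0.4885
apparent dip = arctan 0.4885 = 26.03°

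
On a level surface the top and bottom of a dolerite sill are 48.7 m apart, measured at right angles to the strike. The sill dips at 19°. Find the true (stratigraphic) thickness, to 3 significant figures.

15.9 m

True thickness t = w · sin(dip) = 48.7 × sin 19°
t = 48.7 × 0.3256 = 15.855 m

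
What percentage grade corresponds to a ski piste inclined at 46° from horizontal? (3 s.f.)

104%

grade % = 100 × tan 46° = 100 × 1.0355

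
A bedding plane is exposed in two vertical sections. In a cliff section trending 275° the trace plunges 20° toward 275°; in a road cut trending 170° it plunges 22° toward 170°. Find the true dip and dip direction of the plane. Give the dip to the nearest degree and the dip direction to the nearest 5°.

true dip 32°, dip direction 220°

The two traces are lines in the plane: v₁ = (sin 275°·cos 20°, cos 275°·cos 20°, −sin 20°), v₂ = (sin 170°·cos 22°, cos 170°·cos 22°, −sin 22°).
The plane normal is n = v₁ × v₂ ∝ (-0.343, -0.406, 0.842).
Dip δ = arctan(|n_h|/n_z) = arctan(0.531/0.842) = 32.3°.
The horizontal component of n points toward azimuth atan2(n_x, n_y) = 220°, the dip direction.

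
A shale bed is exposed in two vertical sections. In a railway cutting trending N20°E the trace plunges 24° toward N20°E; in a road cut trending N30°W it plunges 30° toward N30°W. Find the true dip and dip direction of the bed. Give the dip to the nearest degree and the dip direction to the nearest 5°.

true dip 30°, dip direction 340°

Represent each trace as a vector plunging at its apparent dip toward its trend (east-north-up frame): v₁ = (0.312, 0.858, -0.407), v₂ = (-0.433, 0.750, -0.500).
n = v₁ × v₂ = (-0.124, 0.332, 0.606) (taken with n_z > 0).
Dip δ = arctan(|n_h|/n_z) = arctan(0.355/0.606) = 30.3°.
Dip direction = atan2(-0.124, 0.332) = 340° (azimuth of n's horizontal projection).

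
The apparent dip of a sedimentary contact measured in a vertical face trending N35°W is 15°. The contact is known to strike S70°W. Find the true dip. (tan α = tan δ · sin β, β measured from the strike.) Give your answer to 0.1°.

The section is 75° from the strike.
tan(true dip) = tan 15° / sin 75° = 0.2774
true dip = arctan 0.2774 = 15.50°

15.5°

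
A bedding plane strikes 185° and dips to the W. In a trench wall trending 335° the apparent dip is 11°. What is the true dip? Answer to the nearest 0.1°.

21.2°

The section is 30° from the strike.
tan(true dip) = tan 11° / sin 30° = 0.3888
true dip = arctan 0.3888 = 21.24°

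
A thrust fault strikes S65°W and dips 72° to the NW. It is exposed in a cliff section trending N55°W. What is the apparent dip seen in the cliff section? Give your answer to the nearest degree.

The strike is S65°W and the section trends N55°W; the acute angle between them is β = 60°.
tan(apparent dip) = tan 72° · sin 60° = 2.6654
α = arctan(2.6654) = 69.43°

69°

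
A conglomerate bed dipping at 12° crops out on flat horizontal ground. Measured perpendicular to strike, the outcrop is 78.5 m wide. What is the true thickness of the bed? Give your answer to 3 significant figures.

True thickness t = w · sin(dip) = 78.5 × sin 12°
t = 78.5 × 0.2079 = 16.321 m

16.3 m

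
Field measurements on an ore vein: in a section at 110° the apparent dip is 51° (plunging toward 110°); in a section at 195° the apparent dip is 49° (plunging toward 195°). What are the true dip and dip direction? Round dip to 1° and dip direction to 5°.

true dip 58°, dip direction 150°

Each apparent-dip line lies in the plane. As unit vectors (x east, y north, z up), v₁ plunges 51°→110° and v₂ plunges 49°→195°.
The plane normal is n = v₁ × v₂ ∝ (0.330, -0.578, 0.411).
True dip = arccos(n_z / |n|) = arccos(0.5255) = 58.3°.
Dip direction = azimuth of (n_x, n_y) = atan2(0.330, -0.578) = 150°.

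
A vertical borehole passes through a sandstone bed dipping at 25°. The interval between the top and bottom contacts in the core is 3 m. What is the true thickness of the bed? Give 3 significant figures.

True thickness t = h · cos(dip) = 3 × cos 25°
t = 3 × 0.9063 = 2.719 m

2.72 m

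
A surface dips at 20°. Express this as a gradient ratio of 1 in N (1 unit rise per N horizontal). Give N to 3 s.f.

1 in 2.75

1 : N means tan θ = 1/N, so N = 1/tan 20° = 1/0.3640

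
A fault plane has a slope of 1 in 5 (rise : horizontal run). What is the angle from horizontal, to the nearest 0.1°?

11.3°

tan θ = 1/5 = 0.2000
θ = arctan(0.2000) = 11.31°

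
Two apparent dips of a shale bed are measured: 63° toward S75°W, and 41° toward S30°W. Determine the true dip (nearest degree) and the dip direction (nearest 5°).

The two traces are lines in the plane: v₁ = (sin 255°·cos 63°, cos 255°·cos 63°, −sin 63°), v₂ = (sin 210°·cos 41°, cos 210°·cos 41°, −sin 41°).
The plane normal is n = v₁ × v₂ ∝ (-0.505, 0.049, 0.242).
True dip = arccos(n_z / |n|) = arccos(0.4308) = 64.5°.
The horizontal component of n points toward azimuth atan2(n_x, n_y) = 275°, the dip direction.

true dip 64°, dip direction 275°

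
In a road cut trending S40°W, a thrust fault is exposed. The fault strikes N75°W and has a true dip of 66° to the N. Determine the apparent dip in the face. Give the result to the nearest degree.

The section lies 65° from the strike.
tan(apparent dip) = tan 66° · sin 65° = 2.0356
apparent dip = arctan 2.0356 = 63.84°

64°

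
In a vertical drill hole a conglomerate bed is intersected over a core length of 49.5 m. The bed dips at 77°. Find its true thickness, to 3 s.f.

11.1 m

True thickness t = h · cos(dip) = 49.5 × cos 77°
t = 49.5 × 0.2250 = 11.135 m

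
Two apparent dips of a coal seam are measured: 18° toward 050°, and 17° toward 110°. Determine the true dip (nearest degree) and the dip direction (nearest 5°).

Each apparent-dip line lies in the plane. As unit vectors (x east, y north, z up), v₁ plunges 18°→050° and v₂ plunges 17°→110°.
Cross product v₁ × v₂ gives the pole to the plane: n ∝ (0.280, 0.065, 0.788).
Dip δ = arctan(|n_h|/n_z) = arctan(0.287/0.788) = 20.0°.
Dip direction = azimuth of (n_x, n_y) = atan2(0.280, 0.065) = 77°.

true dip 20°, dip direction 075°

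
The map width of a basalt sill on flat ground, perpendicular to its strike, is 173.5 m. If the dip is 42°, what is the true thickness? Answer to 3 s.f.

116 m

True thickness t = w · sin(dip) = 173.5 × sin 42°
t = 173.5 × 0.6691 = 116.094 m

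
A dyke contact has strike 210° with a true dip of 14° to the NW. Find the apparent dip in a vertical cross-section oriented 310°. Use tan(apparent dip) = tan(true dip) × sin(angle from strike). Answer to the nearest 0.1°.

13.8°

Angle between strike (210°) and section (310°): β = 80°.
tan α = tan 14° × sin 80° = 0.2493 × 0.9848 = 0.2455
α = arctan(0.2455) = 13.80°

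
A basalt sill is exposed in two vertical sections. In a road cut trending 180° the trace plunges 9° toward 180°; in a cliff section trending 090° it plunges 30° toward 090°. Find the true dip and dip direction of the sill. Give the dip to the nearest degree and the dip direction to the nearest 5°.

Each apparent-dip line lies in the plane. As unit vectors (x east, y north, z up), v₁ plunges 9°→180° and v₂ plunges 30°→090°.
n = v₁ × v₂ = (0.494, -0.135, 0.855) (taken with n_z > 0).
Dip δ = arctan(|n_h|/n_z) = arctan(0.512/0.855) = 30.9°.
Dip direction = azimuth of (n_x, n_y) = atan2(0.494, -0.135) = 105°.

true dip 31°, dip direction 105°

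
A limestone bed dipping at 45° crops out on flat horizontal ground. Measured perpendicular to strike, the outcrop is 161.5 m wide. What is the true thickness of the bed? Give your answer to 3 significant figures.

114 m

True thickness t = w · sin(dip) = 161.5 × sin 45°
t = 161.5 × 0.7071 = 114.198 m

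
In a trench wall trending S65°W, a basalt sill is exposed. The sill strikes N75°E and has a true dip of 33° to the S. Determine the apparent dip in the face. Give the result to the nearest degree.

6°

The section lies 10° from the strike.
tan α = tan 33° × sin 10° = 0.6494 × 0.1736 = 0.1128
apparent dip = arctan 0.1128 = 6.43°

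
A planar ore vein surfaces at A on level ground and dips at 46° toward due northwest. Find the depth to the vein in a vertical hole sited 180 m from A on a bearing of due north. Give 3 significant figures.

The hole lies 45° from the dip direction, so the down-dip offset is 180 × cos 45° = 127.28 m.
Depth = down-dip offset × tan(dip) = 127.28 × tan 46° = 127.28 × 1.0355
Depth = 131.80 m

132 m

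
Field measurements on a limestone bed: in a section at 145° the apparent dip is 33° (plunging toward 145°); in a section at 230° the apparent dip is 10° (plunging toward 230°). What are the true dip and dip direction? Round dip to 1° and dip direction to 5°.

true dip 33°, dip direction 155°

Each apparent-dip line lies in the plane. As unit vectors (x east, y north, z up), v₁ plunges 33°→145° and v₂ plunges 10°→230°.
The plane normal is n = v₁ × v₂ ∝ (0.225, -0.494, 0.823).
tan δ = √(n_x²+n_y²)/n_z = 0.543/0.823, so δ = 33.4°.
Dip direction = azimuth of (n_x, n_y) = atan2(0.225, -0.494) = 155°.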